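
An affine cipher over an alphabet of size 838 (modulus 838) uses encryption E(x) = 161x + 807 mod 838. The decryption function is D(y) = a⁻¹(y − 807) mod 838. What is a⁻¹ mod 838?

gcd(838, 161) by repeated division:
838 = 5*161 + 33
161 = 4*33 + 29
33 = 1*29 + 4
29 = 7*4 + 1
4 = 4*1 + 0
Since gcd(161, 838) = 1, back-substitute to write 1 as a combination:
1 = 29 − 7·4
1 = −7·33 + 8·29
1 = 8·161 − 39·33
1 = −39·838 + 203·161
So 161·203 ≡ 1 (mod 838).

203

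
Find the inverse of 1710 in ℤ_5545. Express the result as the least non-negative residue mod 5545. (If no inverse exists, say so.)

Euclidean algorithm on 5545, 1710:
5545 = 3·1710 + 415
1710 = 4·415 + 50
415 = 8·50 + 15
50 = 3·15 + 5
15 = 3·5 + 0
gcd(1710, 5545) = 5 ≠ 1, so 1710 has no multiplicative inverse modulo 5545.

no inverse exists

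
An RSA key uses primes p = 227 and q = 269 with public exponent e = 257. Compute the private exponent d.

φ(n) = (p−1)(q−1) = 226·268 = 60568.
Need d with 257·d ≡ 1 (mod 60568). Apply the extended Euclidean algorithm:
60568 = 235*257 + 173
257 = 1*173 + 84
173 = 2*84 + 5
84 = 16*5 + 4
5 = 1*4 + 1
4 = 4*1 + 0
Back-substitute:
1 = 5 − 4
1 = −84 + 17·5
1 = 17·173 − 35·84
1 = −35·257 + 52·173
1 = 52·60568 − 12255·257
So 257·(-12255) ≡ 1 (mod 60568), hence d ≡ -12255 ≡ 48313 (mod 60568).

48313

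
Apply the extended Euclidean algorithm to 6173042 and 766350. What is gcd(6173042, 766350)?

2

Apply Euclid's algorithm to 6173042 and 766350:
6173042 = 8·766350 + 42242
766350 = 18·42242 + 5994
42242 = 7·5994 + 284
5994 = 21·284 + 30
284 = 9·30 + 14
30 = 2·14 + 2
14 = 7·2 + 0
gcd(6173042, 766350) = 2.
Back-substituting:
2 = 30 − 2·14
2 = −2·284 + 19·30
2 = 19·5994 − 401·284
2 = −401·42242 + 2826·5994
2 = 2826·766350 − 51269·42242
2 = −51269·6173042 + 412978·766350
So 2 = (-51269)·6173042 + (412978)·766350.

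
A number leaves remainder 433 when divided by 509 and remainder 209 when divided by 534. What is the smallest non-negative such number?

Write x = 433 + 509·k. Then 509·k ≡ 209 − 433 ≡ 310 (mod 534).
Need 509⁻¹ mod 534. Extended Euclid on (534, 509):
534 = 1×509 + 25
509 = 20×25 + 9
25 = 2×9 + 7
9 = 1×7 + 2
7 = 3×2 + 1
2 = 2×1 + 0
Back-substitute:
1 = 7 − 3·2
1 = −3·9 + 4·7
1 = 4·25 − 11·9
1 = −11·509 + 224·25
1 = 224·534 − 235·509
509⁻¹ ≡ 299 (mod 534), so k ≡ 299·310 ≡ 308 (mod 534).
x = 433 + 509·308 = 157205.

157205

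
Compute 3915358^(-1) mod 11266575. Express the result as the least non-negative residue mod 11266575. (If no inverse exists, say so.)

Apply the Euclidean algorithm to 11266575 and 3915358:
11266575 = 2*3915358 + 3435859
3915358 = 1*3435859 + 479499
3435859 = 7*479499 + 79366
479499 = 6*79366 + 3303
79366 = 24*3303 + 94
3303 = 35*94 + 13
94 = 7*13 + 3
13 = 4*3 + 1
3 = 3*1 + 0
The gcd is 1. Working backward:
1 = 13 − 4·3
1 = −4·94 + 29·13
1 = 29·3303 − 1019·94
1 = −1019·79366 + 24485·3303
1 = 24485·479499 − 147929·79366
1 = −147929·3435859 + 1059988·479499
1 = 1059988·3915358 − 1207917·3435859
1 = −1207917·11266575 + 3475822·3915358
So 3915358·3475822 ≡ 1 (mod 11266575).

3475822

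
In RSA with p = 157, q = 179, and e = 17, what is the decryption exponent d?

φ(n) = (p−1)(q−1) = 156·178 = 27768.
Need d with 17·d ≡ 1 (mod 27768). Apply the extended Euclidean algorithm:
27768 = 1633·17 + 7
17 = 2·7 + 3
7 = 2·3 + 1
3 = 3·1 + 0
Back-substitute:
1 = 7 − 2·3
1 = −2·17 + 5·7
1 = 5·27768 − 8167·17
So 17·(-8167) ≡ 1 (mod 27768), hence d ≡ -8167 ≡ 19601 (mod 27768).

19601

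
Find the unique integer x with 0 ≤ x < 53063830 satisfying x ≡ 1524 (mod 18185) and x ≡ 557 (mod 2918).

27879129

Write x = 1524 + 18185·k. Then 18185·k ≡ 557 − 1524 ≡ 1951 (mod 2918).
Need 18185⁻¹ mod 2918. Extended Euclid on (2918, 677):
2918 = 4·677 + 210
677 = 3·210 + 47
210 = 4·47 + 22
47 = 2·22 + 3
22 = 7·3 + 1
3 = 3·1 + 0
Back-substitute:
1 = 22 − 7·3
1 = −7·47 + 15·22
1 = 15·210 − 67·47
1 = −67·677 + 216·210
1 = 216·2918 − 931·677
18185⁻¹ ≡ 1987 (mod 2918), so k ≡ 1987·1951 ≡ 1533 (mod 2918).
x = 1524 + 18185·1533 = 27879129.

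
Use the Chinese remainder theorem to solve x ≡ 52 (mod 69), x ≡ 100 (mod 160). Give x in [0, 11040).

7780

Write x = 52 + 69·k. Then 69·k ≡ 100 − 52 ≡ 48 (mod 160).
Need 69⁻¹ mod 160. Extended Euclid on (160, 69):
160 = 2×69 + 22
69 = 3×22 + 3
22 = 7×3 + 1
3 = 3×1 + 0
Back-substitute:
1 = 22 − 7·3
1 = −7·69 + 22·22
1 = 22·160 − 51·69
69⁻¹ ≡ 109 (mod 160), so k ≡ 109·48 ≡ 112 (mod 160).
x = 52 + 69·112 = 7780.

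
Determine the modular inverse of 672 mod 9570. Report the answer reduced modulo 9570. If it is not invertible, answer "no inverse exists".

Compute gcd(672, 9570):
9570 = 14×672 + 162
672 = 4×162 + 24
162 = 6×24 + 18
24 = 1×18 + 6
18 = 3×6 + 0
gcd(672, 9570) = 6 ≠ 1, so 672 has no multiplicative inverse modulo 9570.

no inverse exists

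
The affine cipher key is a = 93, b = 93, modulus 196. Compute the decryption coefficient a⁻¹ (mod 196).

137

Apply the Euclidean algorithm to 196 and 93:
196 = 2·93 + 10
93 = 9·10 + 3
10 = 3·3 + 1
3 = 3·1 + 0
The gcd is 1. Working backward:
1 = 10 − 3·3
1 = −3·93 + 28·10
1 = 28·196 − 59·93
Hence 93⁻¹ ≡ -59 ≡ 137 (mod 196).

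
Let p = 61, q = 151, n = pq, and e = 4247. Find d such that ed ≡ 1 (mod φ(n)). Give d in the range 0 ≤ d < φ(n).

φ(n) = (p−1)(q−1) = 60·150 = 9000.
Need d with 4247·d ≡ 1 (mod 9000). Apply the extended Euclidean algorithm:
9000 = 2*4247 + 506
4247 = 8*506 + 199
506 = 2*199 + 108
199 = 1*108 + 91
108 = 1*91 + 17
91 = 5*17 + 6
17 = 2*6 + 5
6 = 1*5 + 1
5 = 5*1 + 0
Back-substitute:
1 = 6 − 5
1 = −17 + 3·6
1 = 3·91 − 16·17
1 = −16·108 + 19·91
1 = 19·199 − 35·108
1 = −35·506 + 89·199
1 = 89·4247 − 747·506
1 = −747·9000 + 1583·4247
So 4247·1583 ≡ 1 (mod 9000), hence d = 1583.

1583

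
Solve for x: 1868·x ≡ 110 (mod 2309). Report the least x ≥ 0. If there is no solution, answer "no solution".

1293

First find gcd(1868, 2309):
2309 = 1×1868 + 441
1868 = 4×441 + 104
441 = 4×104 + 25
104 = 4×25 + 4
25 = 6×4 + 1
4 = 4×1 + 0
gcd = 1, so a unique solution mod 2309 exists.
Back-substitute for the Bézout coefficients:
1 = 25 − 6·4
1 = −6·104 + 25·25
1 = 25·441 − 106·104
1 = −106·1868 + 449·441
1 = 449·2309 − 555·1868
So 1868·(-555) ≡ 1 (mod 2309), giving 1868⁻¹ ≡ 1754.
x ≡ 1868⁻¹·110 ≡ 1754·110 ≡ 1293 (mod 2309).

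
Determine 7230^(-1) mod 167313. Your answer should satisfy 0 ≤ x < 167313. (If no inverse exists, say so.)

no inverse exists

Euclidean algorithm on 167313, 7230:
167313 = 23*7230 + 1023
7230 = 7*1023 + 69
1023 = 14*69 + 57
69 = 1*57 + 12
57 = 4*12 + 9
12 = 1*9 + 3
9 = 3*3 + 0
gcd(7230, 167313) = 3 ≠ 1, so 7230 has no multiplicative inverse modulo 167313.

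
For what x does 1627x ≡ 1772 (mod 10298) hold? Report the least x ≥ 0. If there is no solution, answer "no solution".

First find gcd(1627, 10298):
10298 = 6*1627 + 536
1627 = 3*536 + 19
536 = 28*19 + 4
19 = 4*4 + 3
4 = 1*3 + 1
3 = 3*1 + 0
gcd = 1, so a unique solution mod 10298 exists.
Back-substitute for the Bézout coefficients:
1 = 4 − 3
1 = −19 + 5·4
1 = 5·536 − 141·19
1 = −141·1627 + 428·536
1 = 428·10298 − 2709·1627
So 1627·(-2709) ≡ 1 (mod 10298), giving 1627⁻¹ ≡ 7589.
x ≡ 1627⁻¹·1772 ≡ 7589·1772 ≡ 8818 (mod 10298).

8818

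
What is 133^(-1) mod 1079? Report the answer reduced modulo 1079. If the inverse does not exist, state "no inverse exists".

503

gcd(1079, 133) by repeated division:
1079 = 8*133 + 15
133 = 8*15 + 13
15 = 1*13 + 2
13 = 6*2 + 1
2 = 2*1 + 0
The gcd is 1. Working backward:
1 = 13 − 6·2
1 = −6·15 + 7·13
1 = 7·133 − 62·15
1 = −62·1079 + 503·133
So 133·503 ≡ 1 (mod 1079).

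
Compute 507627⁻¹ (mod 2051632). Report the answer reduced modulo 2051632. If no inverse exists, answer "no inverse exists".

1623027

Extended Euclidean algorithm:
2051632 = 4*507627 + 21124
507627 = 24*21124 + 651
21124 = 32*651 + 292
651 = 2*292 + 67
292 = 4*67 + 24
67 = 2*24 + 19
24 = 1*19 + 5
19 = 3*5 + 4
5 = 1*4 + 1
4 = 4*1 + 0
Since gcd(507627, 2051632) = 1, back-substitute to write 1 as a combination:
1 = 5 − 4
1 = −19 + 4·5
1 = 4·24 − 5·19
1 = −5·67 + 14·24
1 = 14·292 − 61·67
1 = −61·651 + 136·292
1 = 136·21124 − 4413·651
1 = −4413·507627 + 106048·21124
1 = 106048·2051632 − 428605·507627
Thus 507627·(-428605) ≡ 1 (mod 2051632); reducing, -428605 mod 2051632 = 1623027.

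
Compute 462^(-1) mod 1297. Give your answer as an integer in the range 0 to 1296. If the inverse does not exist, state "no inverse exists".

gcd(1297, 462) by repeated division:
1297 = 2*462 + 373
462 = 1*373 + 89
373 = 4*89 + 17
89 = 5*17 + 4
17 = 4*4 + 1
4 = 4*1 + 0
Since gcd(462, 1297) = 1, back-substitute to write 1 as a combination:
1 = 17 − 4·4
1 = −4·89 + 21·17
1 = 21·373 − 88·89
1 = −88·462 + 109·373
1 = 109·1297 − 306·462
Thus 462·(-306) ≡ 1 (mod 1297); reducing, -306 mod 1297 = 991.

991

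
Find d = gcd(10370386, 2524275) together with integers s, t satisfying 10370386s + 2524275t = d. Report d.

Apply Euclid's algorithm to 10370386 and 2524275:
10370386 = 4×2524275 + 273286
2524275 = 9×273286 + 64701
273286 = 4×64701 + 14482
64701 = 4×14482 + 6773
14482 = 2×6773 + 936
6773 = 7×936 + 221
936 = 4×221 + 52
221 = 4×52 + 13
52 = 4×13 + 0
gcd(10370386, 2524275) = 13.
Express as a combination:
13 = 221 − 4·52
13 = −4·936 + 17·221
13 = 17·6773 − 123·936
13 = −123·14482 + 263·6773
13 = 263·64701 − 1175·14482
13 = −1175·273286 + 4963·64701
13 = 4963·2524275 − 45842·273286
13 = −45842·10370386 + 188331·2524275
So 13 = (-45842)·10370386 + (188331)·2524275.

13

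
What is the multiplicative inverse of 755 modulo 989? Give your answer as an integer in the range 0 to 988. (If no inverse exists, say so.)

224

Apply the Euclidean algorithm to 989 and 755:
989 = 1*755 + 234
755 = 3*234 + 53
234 = 4*53 + 22
53 = 2*22 + 9
22 = 2*9 + 4
9 = 2*4 + 1
4 = 4*1 + 0
gcd = 1, so the inverse exists. Back-substitute:
1 = 9 − 2·4
1 = −2·22 + 5·9
1 = 5·53 − 12·22
1 = −12·234 + 53·53
1 = 53·755 − 171·234
1 = −171·989 + 224·755
So 755·224 ≡ 1 (mod 989).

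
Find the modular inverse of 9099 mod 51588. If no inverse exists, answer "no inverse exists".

no inverse exists

Compute gcd(9099, 51588):
51588 = 5*9099 + 6093
9099 = 1*6093 + 3006
6093 = 2*3006 + 81
3006 = 37*81 + 9
81 = 9*9 + 0
The gcd is 9, not 1, hence no inverse exists.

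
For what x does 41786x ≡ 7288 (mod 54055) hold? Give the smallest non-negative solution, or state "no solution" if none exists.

First find gcd(41786, 54055):
54055 = 1*41786 + 12269
41786 = 3*12269 + 4979
12269 = 2*4979 + 2311
4979 = 2*2311 + 357
2311 = 6*357 + 169
357 = 2*169 + 19
169 = 8*19 + 17
19 = 1*17 + 2
17 = 8*2 + 1
2 = 2*1 + 0
gcd = 1, so a unique solution mod 54055 exists.
Back-substitute for the Bézout coefficients:
1 = 17 − 8·2
1 = −8·19 + 9·17
1 = 9·169 − 80·19
1 = −80·357 + 169·169
1 = 169·2311 − 1094·357
1 = −1094·4979 + 2357·2311
1 = 2357·12269 − 5808·4979
1 = −5808·41786 + 19781·12269
1 = 19781·54055 − 25589·41786
So 41786·(-25589) ≡ 1 (mod 54055), giving 41786⁻¹ ≡ 28466.
x ≡ 41786⁻¹·7288 ≡ 28466·7288 ≡ 51173 (mod 54055).

51173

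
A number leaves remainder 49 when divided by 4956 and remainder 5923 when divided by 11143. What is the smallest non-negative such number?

39251569

Write x = 49 + 4956·k. Then 4956·k ≡ 5923 − 49 ≡ 5874 (mod 11143).
Need 4956⁻¹ mod 11143. Extended Euclid on (11143, 4956):
11143 = 2*4956 + 1231
4956 = 4*1231 + 32
1231 = 38*32 + 15
32 = 2*15 + 2
15 = 7*2 + 1
2 = 2*1 + 0
Back-substitute:
1 = 15 − 7·2
1 = −7·32 + 15·15
1 = 15·1231 − 577·32
1 = −577·4956 + 2323·1231
1 = 2323·11143 − 5223·4956
4956⁻¹ ≡ 5920 (mod 11143), so k ≡ 5920·5874 ≡ 7920 (mod 11143).
x = 49 + 4956·7920 = 39251569.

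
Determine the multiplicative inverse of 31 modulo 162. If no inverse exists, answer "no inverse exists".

115

Run Euclid on (162, 31):
162 = 5·31 + 7
31 = 4·7 + 3
7 = 2·3 + 1
3 = 3·1 + 0
Since gcd(31, 162) = 1, back-substitute to write 1 as a combination:
1 = 7 − 2·3
1 = −2·31 + 9·7
1 = 9·162 − 47·31
Hence 31⁻¹ ≡ -47 ≡ 115 (mod 162).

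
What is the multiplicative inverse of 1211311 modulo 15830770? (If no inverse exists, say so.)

13297151

gcd(15830770, 1211311) by repeated division:
15830770 = 13·1211311 + 83727
1211311 = 14·83727 + 39133
83727 = 2·39133 + 5461
39133 = 7·5461 + 906
5461 = 6·906 + 25
906 = 36·25 + 6
25 = 4·6 + 1
6 = 6·1 + 0
gcd = 1, so the inverse exists. Back-substitute:
1 = 25 − 4·6
1 = −4·906 + 145·25
1 = 145·5461 − 874·906
1 = −874·39133 + 6263·5461
1 = 6263·83727 − 13400·39133
1 = −13400·1211311 + 193863·83727
1 = 193863·15830770 − 2533619·1211311
Thus 1211311·(-2533619) ≡ 1 (mod 15830770); reducing, -2533619 mod 15830770 = 13297151.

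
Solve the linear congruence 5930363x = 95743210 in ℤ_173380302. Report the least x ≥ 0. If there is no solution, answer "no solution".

10157258

First find gcd(5930363, 173380302):
173380302 = 29*5930363 + 1399775
5930363 = 4*1399775 + 331263
1399775 = 4*331263 + 74723
331263 = 4*74723 + 32371
74723 = 2*32371 + 9981
32371 = 3*9981 + 2428
9981 = 4*2428 + 269
2428 = 9*269 + 7
269 = 38*7 + 3
7 = 2*3 + 1
3 = 3*1 + 0
gcd = 1, so a unique solution mod 173380302 exists.
Back-substitute for the Bézout coefficients:
1 = 7 − 2·3
1 = −2·269 + 77·7
1 = 77·2428 − 695·269
1 = −695·9981 + 2857·2428
1 = 2857·32371 − 9266·9981
1 = −9266·74723 + 21389·32371
1 = 21389·331263 − 94822·74723
1 = −94822·1399775 + 400677·331263
1 = 400677·5930363 − 1697530·1399775
1 = −1697530·173380302 + 49629047·5930363
So 5930363·(49629047) ≡ 1 (mod 173380302), giving 5930363⁻¹ ≡ 49629047.
x ≡ 5930363⁻¹·95743210 ≡ 49629047·95743210 ≡ 10157258 (mod 173380302).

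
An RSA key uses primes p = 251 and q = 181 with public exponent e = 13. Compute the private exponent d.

φ(n) = (p−1)(q−1) = 250·180 = 45000.
Need d with 13·d ≡ 1 (mod 45000). Apply the extended Euclidean algorithm:
45000 = 3461*13 + 7
13 = 1*7 + 6
7 = 1*6 + 1
6 = 6*1 + 0
Back-substitute:
1 = 7 − 6
1 = −13 + 2·7
1 = 2·45000 − 6923·13
So 13·(-6923) ≡ 1 (mod 45000), hence d ≡ -6923 ≡ 38077 (mod 45000).

38077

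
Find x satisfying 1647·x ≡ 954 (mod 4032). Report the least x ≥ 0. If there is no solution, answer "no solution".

358

First find gcd(1647, 4032):
4032 = 2·1647 + 738
1647 = 2·738 + 171
738 = 4·171 + 54
171 = 3·54 + 9
54 = 6·9 + 0
gcd = 9 and 9 | 954, so solutions exist. Divide through by 9: 183x ≡ 106 (mod 448).
Now find 183⁻¹ mod 448:
448 = 2·183 + 82
183 = 2·82 + 19
82 = 4·19 + 6
19 = 3·6 + 1
6 = 6·1 + 0
Back-substitute:
1 = 19 − 3·6
1 = −3·82 + 13·19
1 = 13·183 − 29·82
1 = −29·448 + 71·183
So 183⁻¹ ≡ 71 (mod 448).
Then x ≡ 71·106 ≡ 358 (mod 448); the smallest non-negative solution is x = 358.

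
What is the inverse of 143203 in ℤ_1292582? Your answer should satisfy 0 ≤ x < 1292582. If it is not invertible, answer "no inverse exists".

985185

Run Euclid on (1292582, 143203):
1292582 = 9×143203 + 3755
143203 = 38×3755 + 513
3755 = 7×513 + 164
513 = 3×164 + 21
164 = 7×21 + 17
21 = 1×17 + 4
17 = 4×4 + 1
4 = 4×1 + 0
gcd = 1, so the inverse exists. Back-substitute:
1 = 17 − 4·4
1 = −4·21 + 5·17
1 = 5·164 − 39·21
1 = −39·513 + 122·164
1 = 122·3755 − 893·513
1 = −893·143203 + 34056·3755
1 = 34056·1292582 − 307397·143203
So 143203·(-307397) ≡ 1 (mod 1292582), and -307397 ≡ 985185 (mod 1292582).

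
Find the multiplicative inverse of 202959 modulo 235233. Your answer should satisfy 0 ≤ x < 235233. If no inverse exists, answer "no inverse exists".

no inverse exists

Compute gcd(202959, 235233):
235233 = 1·202959 + 32274
202959 = 6·32274 + 9315
32274 = 3·9315 + 4329
9315 = 2·4329 + 657
4329 = 6·657 + 387
657 = 1·387 + 270
387 = 1·270 + 117
270 = 2·117 + 36
117 = 3·36 + 9
36 = 4·9 + 0
gcd(202959, 235233) = 9 ≠ 1, so 202959 has no multiplicative inverse modulo 235233.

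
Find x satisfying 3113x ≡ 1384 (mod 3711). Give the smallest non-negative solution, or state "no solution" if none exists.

First find gcd(3113, 3711):
3711 = 1·3113 + 598
3113 = 5·598 + 123
598 = 4·123 + 106
123 = 1·106 + 17
106 = 6·17 + 4
17 = 4·4 + 1
4 = 4·1 + 0
gcd = 1, so a unique solution mod 3711 exists.
Back-substitute for the Bézout coefficients:
1 = 17 − 4·4
1 = −4·106 + 25·17
1 = 25·123 − 29·106
1 = −29·598 + 141·123
1 = 141·3113 − 734·598
1 = −734·3711 + 875·3113
So 3113·(875) ≡ 1 (mod 3711), giving 3113⁻¹ ≡ 875.
x ≡ 3113⁻¹·1384 ≡ 875·1384 ≡ 1214 (mod 3711).

1214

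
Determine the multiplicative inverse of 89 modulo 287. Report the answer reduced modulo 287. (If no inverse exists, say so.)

Run Euclid on (287, 89):
287 = 3*89 + 20
89 = 4*20 + 9
20 = 2*9 + 2
9 = 4*2 + 1
2 = 2*1 + 0
Since gcd(89, 287) = 1, back-substitute to write 1 as a combination:
1 = 9 − 4·2
1 = −4·20 + 9·9
1 = 9·89 − 40·20
1 = −40·287 + 129·89
So 89·129 ≡ 1 (mod 287).

129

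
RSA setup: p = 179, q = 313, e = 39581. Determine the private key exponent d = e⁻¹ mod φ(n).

49013

φ(n) = (p−1)(q−1) = 178·312 = 55536.
Need d with 39581·d ≡ 1 (mod 55536). Apply the extended Euclidean algorithm:
55536 = 1×39581 + 15955
39581 = 2×15955 + 7671
15955 = 2×7671 + 613
7671 = 12×613 + 315
613 = 1×315 + 298
315 = 1×298 + 17
298 = 17×17 + 9
17 = 1×9 + 8
9 = 1×8 + 1
8 = 8×1 + 0
Back-substitute:
1 = 9 − 8
1 = −17 + 2·9
1 = 2·298 − 35·17
1 = −35·315 + 37·298
1 = 37·613 − 72·315
1 = −72·7671 + 901·613
1 = 901·15955 − 1874·7671
1 = −1874·39581 + 4649·15955
1 = 4649·55536 − 6523·39581
So 39581·(-6523) ≡ 1 (mod 55536), hence d ≡ -6523 ≡ 49013 (mod 55536).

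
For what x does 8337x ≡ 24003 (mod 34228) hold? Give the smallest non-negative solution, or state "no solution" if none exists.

25523

First find gcd(8337, 34228):
34228 = 4·8337 + 880
8337 = 9·880 + 417
880 = 2·417 + 46
417 = 9·46 + 3
46 = 15·3 + 1
3 = 3·1 + 0
gcd = 1, so a unique solution mod 34228 exists.
Back-substitute for the Bézout coefficients:
1 = 46 − 15·3
1 = −15·417 + 136·46
1 = 136·880 − 287·417
1 = −287·8337 + 2719·880
1 = 2719·34228 − 11163·8337
So 8337·(-11163) ≡ 1 (mod 34228), giving 8337⁻¹ ≡ 23065.
x ≡ 8337⁻¹·24003 ≡ 23065·24003 ≡ 25523 (mod 34228).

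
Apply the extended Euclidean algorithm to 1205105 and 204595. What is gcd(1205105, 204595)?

Apply Euclid's algorithm to 1205105 and 204595:
1205105 = 5*204595 + 182130
204595 = 1*182130 + 22465
182130 = 8*22465 + 2410
22465 = 9*2410 + 775
2410 = 3*775 + 85
775 = 9*85 + 10
85 = 8*10 + 5
10 = 2*5 + 0
gcd(1205105, 204595) = 5.
Express as a combination:
5 = 85 − 8·10
5 = −8·775 + 73·85
5 = 73·2410 − 227·775
5 = −227·22465 + 2116·2410
5 = 2116·182130 − 17155·22465
5 = −17155·204595 + 19271·182130
5 = 19271·1205105 − 113510·204595
So 5 = (19271)·1205105 + (-113510)·204595.

5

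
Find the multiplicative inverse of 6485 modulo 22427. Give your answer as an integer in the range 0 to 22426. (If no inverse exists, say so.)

Run Euclid on (22427, 6485):
22427 = 3·6485 + 2972
6485 = 2·2972 + 541
2972 = 5·541 + 267
541 = 2·267 + 7
267 = 38·7 + 1
7 = 7·1 + 0
gcd = 1, so the inverse exists. Back-substitute:
1 = 267 − 38·7
1 = −38·541 + 77·267
1 = 77·2972 − 423·541
1 = −423·6485 + 923·2972
1 = 923·22427 − 3192·6485
So 6485·(-3192) ≡ 1 (mod 22427), and -3192 ≡ 19235 (mod 22427).

19235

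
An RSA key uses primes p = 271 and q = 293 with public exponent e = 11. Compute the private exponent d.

φ(n) = (p−1)(q−1) = 270·292 = 78840.
Need d with 11·d ≡ 1 (mod 78840). Apply the extended Euclidean algorithm:
78840 = 7167*11 + 3
11 = 3*3 + 2
3 = 1*2 + 1
2 = 2*1 + 0
Back-substitute:
1 = 3 − 2
1 = −11 + 4·3
1 = 4·78840 − 28669·11
So 11·(-28669) ≡ 1 (mod 78840), hence d ≡ -28669 ≡ 50171 (mod 78840).

50171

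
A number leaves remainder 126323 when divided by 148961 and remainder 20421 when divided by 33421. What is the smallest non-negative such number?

3388542190

Write x = 126323 + 148961·k. Then 148961·k ≡ 20421 − 126323 ≡ 27782 (mod 33421).
Need 148961⁻¹ mod 33421. Extended Euclid on (33421, 15277):
33421 = 2*15277 + 2867
15277 = 5*2867 + 942
2867 = 3*942 + 41
942 = 22*41 + 40
41 = 1*40 + 1
40 = 40*1 + 0
Back-substitute:
1 = 41 − 40
1 = −942 + 23·41
1 = 23·2867 − 70·942
1 = −70·15277 + 373·2867
1 = 373·33421 − 816·15277
148961⁻¹ ≡ 32605 (mod 33421), so k ≡ 32605·27782 ≡ 22747 (mod 33421).
x = 126323 + 148961·22747 = 3388542190.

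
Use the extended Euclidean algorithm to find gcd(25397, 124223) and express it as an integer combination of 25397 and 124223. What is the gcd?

Repeated division:
124223 = 4×25397 + 22635
25397 = 1×22635 + 2762
22635 = 8×2762 + 539
2762 = 5×539 + 67
539 = 8×67 + 3
67 = 22×3 + 1
3 = 3×1 + 0
gcd(25397, 124223) = 1.
Express as a combination:
1 = 67 − 22·3
1 = −22·539 + 177·67
1 = 177·2762 − 907·539
1 = −907·22635 + 7433·2762
1 = 7433·25397 − 8340·22635
1 = −8340·124223 + 40793·25397
So 1 = (-8340)·124223 + (40793)·25397.

1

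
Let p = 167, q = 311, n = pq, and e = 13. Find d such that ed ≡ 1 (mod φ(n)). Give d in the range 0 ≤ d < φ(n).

7917

φ(n) = (p−1)(q−1) = 166·310 = 51460.
Need d with 13·d ≡ 1 (mod 51460). Apply the extended Euclidean algorithm:
51460 = 3958*13 + 6
13 = 2*6 + 1
6 = 6*1 + 0
Back-substitute:
1 = 13 − 2·6
1 = −2·51460 + 7917·13
So 13·7917 ≡ 1 (mod 51460), hence d = 7917.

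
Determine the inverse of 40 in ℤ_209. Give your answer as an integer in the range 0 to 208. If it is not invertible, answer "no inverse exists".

162

Extended Euclidean algorithm:
209 = 5·40 + 9
40 = 4·9 + 4
9 = 2·4 + 1
4 = 4·1 + 0
gcd = 1, so the inverse exists. Back-substitute:
1 = 9 − 2·4
1 = −2·40 + 9·9
1 = 9·209 − 47·40
Thus 40·(-47) ≡ 1 (mod 209); reducing, -47 mod 209 = 162.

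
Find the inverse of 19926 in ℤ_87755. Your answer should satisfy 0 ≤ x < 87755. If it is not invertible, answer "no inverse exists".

77956

Run Euclid on (87755, 19926):
87755 = 4*19926 + 8051
19926 = 2*8051 + 3824
8051 = 2*3824 + 403
3824 = 9*403 + 197
403 = 2*197 + 9
197 = 21*9 + 8
9 = 1*8 + 1
8 = 8*1 + 0
The gcd is 1. Working backward:
1 = 9 − 8
1 = −197 + 22·9
1 = 22·403 − 45·197
1 = −45·3824 + 427·403
1 = 427·8051 − 899·3824
1 = −899·19926 + 2225·8051
1 = 2225·87755 − 9799·19926
Thus 19926·(-9799) ≡ 1 (mod 87755); reducing, -9799 mod 87755 = 77956.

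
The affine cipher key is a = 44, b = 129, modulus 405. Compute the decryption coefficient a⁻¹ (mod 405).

359

Extended Euclidean algorithm:
405 = 9·44 + 9
44 = 4·9 + 8
9 = 1·8 + 1
8 = 8·1 + 0
gcd = 1, so the inverse exists. Back-substitute:
1 = 9 − 8
1 = −44 + 5·9
1 = 5·405 − 46·44
Thus 44·(-46) ≡ 1 (mod 405); reducing, -46 mod 405 = 359.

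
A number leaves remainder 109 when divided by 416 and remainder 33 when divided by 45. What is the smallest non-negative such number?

14253

Write x = 109 + 416·k. Then 416·k ≡ 33 − 109 ≡ 14 (mod 45).
Need 416⁻¹ mod 45. Extended Euclid on (45, 11):
45 = 4*11 + 1
11 = 11*1 + 0
Back-substitute:
1 = 45 − 4·11
416⁻¹ ≡ 41 (mod 45), so k ≡ 41·14 ≡ 34 (mod 45).
x = 109 + 416·34 = 14253.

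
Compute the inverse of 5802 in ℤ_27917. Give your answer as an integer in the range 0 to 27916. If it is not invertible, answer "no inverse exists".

3065

Extended Euclidean algorithm:
27917 = 4*5802 + 4709
5802 = 1*4709 + 1093
4709 = 4*1093 + 337
1093 = 3*337 + 82
337 = 4*82 + 9
82 = 9*9 + 1
9 = 9*1 + 0
Since gcd(5802, 27917) = 1, back-substitute to write 1 as a combination:
1 = 82 − 9·9
1 = −9·337 + 37·82
1 = 37·1093 − 120·337
1 = −120·4709 + 517·1093
1 = 517·5802 − 637·4709
1 = −637·27917 + 3065·5802
So 5802·3065 ≡ 1 (mod 27917).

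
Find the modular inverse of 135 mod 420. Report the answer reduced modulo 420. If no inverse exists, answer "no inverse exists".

no inverse exists

Euclidean algorithm on 420, 135:
420 = 3*135 + 15
135 = 9*15 + 0
The gcd is 15, not 1, hence no inverse exists.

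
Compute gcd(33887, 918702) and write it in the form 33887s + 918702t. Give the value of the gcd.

1

Euclidean algorithm:
918702 = 27×33887 + 3753
33887 = 9×3753 + 110
3753 = 34×110 + 13
110 = 8×13 + 6
13 = 2×6 + 1
6 = 6×1 + 0
gcd(33887, 918702) = 1.
Express as a combination:
1 = 13 − 2·6
1 = −2·110 + 17·13
1 = 17·3753 − 580·110
1 = −580·33887 + 5237·3753
1 = 5237·918702 − 141979·33887
So 1 = (5237)·918702 + (-141979)·33887.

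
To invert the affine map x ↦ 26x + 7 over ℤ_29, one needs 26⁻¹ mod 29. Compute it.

Extended Euclidean algorithm:
29 = 1·26 + 3
26 = 8·3 + 2
3 = 1·2 + 1
2 = 2·1 + 0
Since gcd(26, 29) = 1, back-substitute to write 1 as a combination:
1 = 3 − 2
1 = −26 + 9·3
1 = 9·29 − 10·26
Thus 26·(-10) ≡ 1 (mod 29); reducing, -10 mod 29 = 19.

19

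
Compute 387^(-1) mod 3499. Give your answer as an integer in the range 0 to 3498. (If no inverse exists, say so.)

Extended Euclidean algorithm:
3499 = 9×387 + 16
387 = 24×16 + 3
16 = 5×3 + 1
3 = 3×1 + 0
The gcd is 1. Working backward:
1 = 16 − 5·3
1 = −5·387 + 121·16
1 = 121·3499 − 1094·387
Hence 387⁻¹ ≡ -1094 ≡ 2405 (mod 3499).

2405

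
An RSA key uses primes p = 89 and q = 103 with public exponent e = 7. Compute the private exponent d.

3847

φ(n) = (p−1)(q−1) = 88·102 = 8976.
Need d with 7·d ≡ 1 (mod 8976). Apply the extended Euclidean algorithm:
8976 = 1282·7 + 2
7 = 3·2 + 1
2 = 2·1 + 0
Back-substitute:
1 = 7 − 3·2
1 = −3·8976 + 3847·7
So 7·3847 ≡ 1 (mod 8976), hence d = 3847.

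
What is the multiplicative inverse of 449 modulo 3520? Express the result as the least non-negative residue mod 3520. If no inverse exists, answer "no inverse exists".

Apply the Euclidean algorithm to 3520 and 449:
3520 = 7*449 + 377
449 = 1*377 + 72
377 = 5*72 + 17
72 = 4*17 + 4
17 = 4*4 + 1
4 = 4*1 + 0
The gcd is 1. Working backward:
1 = 17 − 4·4
1 = −4·72 + 17·17
1 = 17·377 − 89·72
1 = −89·449 + 106·377
1 = 106·3520 − 831·449
So 449·(-831) ≡ 1 (mod 3520), and -831 ≡ 2689 (mod 3520).

2689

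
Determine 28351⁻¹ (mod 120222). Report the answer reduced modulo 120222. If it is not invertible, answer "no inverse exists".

63955

Extended Euclidean algorithm:
120222 = 4·28351 + 6818
28351 = 4·6818 + 1079
6818 = 6·1079 + 344
1079 = 3·344 + 47
344 = 7·47 + 15
47 = 3·15 + 2
15 = 7·2 + 1
2 = 2·1 + 0
Since gcd(28351, 120222) = 1, back-substitute to write 1 as a combination:
1 = 15 − 7·2
1 = −7·47 + 22·15
1 = 22·344 − 161·47
1 = −161·1079 + 505·344
1 = 505·6818 − 3191·1079
1 = −3191·28351 + 13269·6818
1 = 13269·120222 − 56267·28351
So 28351·(-56267) ≡ 1 (mod 120222), and -56267 ≡ 63955 (mod 120222).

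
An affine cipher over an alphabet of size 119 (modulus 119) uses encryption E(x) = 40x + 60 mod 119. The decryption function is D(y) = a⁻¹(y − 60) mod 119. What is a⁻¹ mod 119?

3

Extended Euclidean algorithm:
119 = 2·40 + 39
40 = 1·39 + 1
39 = 39·1 + 0
Since gcd(40, 119) = 1, back-substitute to write 1 as a combination:
1 = 40 − 39
1 = −119 + 3·40
So 40·3 ≡ 1 (mod 119).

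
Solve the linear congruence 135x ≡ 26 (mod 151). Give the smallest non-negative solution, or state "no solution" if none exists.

55

First find gcd(135, 151):
151 = 1*135 + 16
135 = 8*16 + 7
16 = 2*7 + 2
7 = 3*2 + 1
2 = 2*1 + 0
gcd = 1, so a unique solution mod 151 exists.
Back-substitute for the Bézout coefficients:
1 = 7 − 3·2
1 = −3·16 + 7·7
1 = 7·135 − 59·16
1 = −59·151 + 66·135
So 135·(66) ≡ 1 (mod 151), giving 135⁻¹ ≡ 66.
x ≡ 135⁻¹·26 ≡ 66·26 ≡ 55 (mod 151).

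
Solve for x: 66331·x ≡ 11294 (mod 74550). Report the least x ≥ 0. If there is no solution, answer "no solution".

First find gcd(66331, 74550):
74550 = 1×66331 + 8219
66331 = 8×8219 + 579
8219 = 14×579 + 113
579 = 5×113 + 14
113 = 8×14 + 1
14 = 14×1 + 0
gcd = 1, so a unique solution mod 74550 exists.
Back-substitute for the Bézout coefficients:
1 = 113 − 8·14
1 = −8·579 + 41·113
1 = 41·8219 − 582·579
1 = −582·66331 + 4697·8219
1 = 4697·74550 − 5279·66331
So 66331·(-5279) ≡ 1 (mod 74550), giving 66331⁻¹ ≡ 69271.
x ≡ 66331⁻¹·11294 ≡ 69271·11294 ≡ 18974 (mod 74550).

18974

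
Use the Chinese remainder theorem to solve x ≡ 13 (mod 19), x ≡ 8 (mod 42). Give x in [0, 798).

260

Write x = 13 + 19·k. Then 19·k ≡ 8 − 13 ≡ 37 (mod 42).
Need 19⁻¹ mod 42. Extended Euclid on (42, 19):
42 = 2×19 + 4
19 = 4×4 + 3
4 = 1×3 + 1
3 = 3×1 + 0
Back-substitute:
1 = 4 − 3
1 = −19 + 5·4
1 = 5·42 − 11·19
19⁻¹ ≡ 31 (mod 42), so k ≡ 31·37 ≡ 13 (mod 42).
x = 13 + 19·13 = 260.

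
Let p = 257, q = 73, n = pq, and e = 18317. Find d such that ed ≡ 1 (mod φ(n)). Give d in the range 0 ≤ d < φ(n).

2885

φ(n) = (p−1)(q−1) = 256·72 = 18432.
Need d with 18317·d ≡ 1 (mod 18432). Apply the extended Euclidean algorithm:
18432 = 1*18317 + 115
18317 = 159*115 + 32
115 = 3*32 + 19
32 = 1*19 + 13
19 = 1*13 + 6
13 = 2*6 + 1
6 = 6*1 + 0
Back-substitute:
1 = 13 − 2·6
1 = −2·19 + 3·13
1 = 3·32 − 5·19
1 = −5·115 + 18·32
1 = 18·18317 − 2867·115
1 = −2867·18432 + 2885·18317
So 18317·2885 ≡ 1 (mod 18432), hence d = 2885.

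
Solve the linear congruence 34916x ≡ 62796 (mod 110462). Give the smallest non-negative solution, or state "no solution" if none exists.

First find gcd(34916, 110462):
110462 = 3·34916 + 5714
34916 = 6·5714 + 632
5714 = 9·632 + 26
632 = 24·26 + 8
26 = 3·8 + 2
8 = 4·2 + 0
gcd = 2 and 2 | 62796, so solutions exist. Divide through by 2: 17458x ≡ 31398 (mod 55231).
Now find 17458⁻¹ mod 55231:
55231 = 3×17458 + 2857
17458 = 6×2857 + 316
2857 = 9×316 + 13
316 = 24×13 + 4
13 = 3×4 + 1
4 = 4×1 + 0
Back-substitute:
1 = 13 − 3·4
1 = −3·316 + 73·13
1 = 73·2857 − 660·316
1 = −660·17458 + 4033·2857
1 = 4033·55231 − 12759·17458
So 17458·(-12759) ≡ 1 (mod 55231), i.e. 17458⁻¹ ≡ 42472.
Then x ≡ 42472·31398 ≡ 38592 (mod 55231); the smallest non-negative solution is x = 38592.

38592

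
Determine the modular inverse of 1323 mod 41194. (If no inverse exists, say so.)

31635

gcd(41194, 1323) by repeated division:
41194 = 31·1323 + 181
1323 = 7·181 + 56
181 = 3·56 + 13
56 = 4·13 + 4
13 = 3·4 + 1
4 = 4·1 + 0
The gcd is 1. Working backward:
1 = 13 − 3·4
1 = −3·56 + 13·13
1 = 13·181 − 42·56
1 = −42·1323 + 307·181
1 = 307·41194 − 9559·1323
So 1323·(-9559) ≡ 1 (mod 41194), and -9559 ≡ 31635 (mod 41194).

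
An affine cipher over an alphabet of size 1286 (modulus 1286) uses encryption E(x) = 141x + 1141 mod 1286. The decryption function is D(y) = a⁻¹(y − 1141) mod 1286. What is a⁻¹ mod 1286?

Run Euclid on (1286, 141):
1286 = 9·141 + 17
141 = 8·17 + 5
17 = 3·5 + 2
5 = 2·2 + 1
2 = 2·1 + 0
Since gcd(141, 1286) = 1, back-substitute to write 1 as a combination:
1 = 5 − 2·2
1 = −2·17 + 7·5
1 = 7·141 − 58·17
1 = −58·1286 + 529·141
So 141·529 ≡ 1 (mod 1286).

529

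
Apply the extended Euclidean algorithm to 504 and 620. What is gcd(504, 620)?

4

Euclidean algorithm:
620 = 1×504 + 116
504 = 4×116 + 40
116 = 2×40 + 36
40 = 1×36 + 4
36 = 9×4 + 0
gcd(504, 620) = 4.
Express as a combination:
4 = 40 − 36
4 = −116 + 3·40
4 = 3·504 − 13·116
4 = −13·620 + 16·504
So 4 = (-13)·620 + (16)·504.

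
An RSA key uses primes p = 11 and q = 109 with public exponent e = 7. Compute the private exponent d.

463

φ(n) = (p−1)(q−1) = 10·108 = 1080.
Need d with 7·d ≡ 1 (mod 1080). Apply the extended Euclidean algorithm:
1080 = 154×7 + 2
7 = 3×2 + 1
2 = 2×1 + 0
Back-substitute:
1 = 7 − 3·2
1 = −3·1080 + 463·7
So 7·463 ≡ 1 (mod 1080), hence d = 463.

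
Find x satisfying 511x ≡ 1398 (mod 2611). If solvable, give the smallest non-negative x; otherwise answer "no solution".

gcd(511, 2611):
2611 = 5×511 + 56
511 = 9×56 + 7
56 = 8×7 + 0
gcd = 7, but 7 ∤ 1398, so the congruence has no solution.

no solution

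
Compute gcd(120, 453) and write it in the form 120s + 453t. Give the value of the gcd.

Euclidean algorithm:
453 = 3·120 + 93
120 = 1·93 + 27
93 = 3·27 + 12
27 = 2·12 + 3
12 = 4·3 + 0
gcd(120, 453) = 3.
Working backward:
3 = 27 − 2·12
3 = −2·93 + 7·27
3 = 7·120 − 9·93
3 = −9·453 + 34·120
So 3 = (-9)·453 + (34)·120.

3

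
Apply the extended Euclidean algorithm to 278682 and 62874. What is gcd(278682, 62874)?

Repeated division:
278682 = 4*62874 + 27186
62874 = 2*27186 + 8502
27186 = 3*8502 + 1680
8502 = 5*1680 + 102
1680 = 16*102 + 48
102 = 2*48 + 6
48 = 8*6 + 0
gcd(278682, 62874) = 6.
Working backward:
6 = 102 − 2·48
6 = −2·1680 + 33·102
6 = 33·8502 − 167·1680
6 = −167·27186 + 534·8502
6 = 534·62874 − 1235·27186
6 = −1235·278682 + 5474·62874
So 6 = (-1235)·278682 + (5474)·62874.

6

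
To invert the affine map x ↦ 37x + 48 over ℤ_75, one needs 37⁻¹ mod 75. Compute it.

gcd(75, 37) by repeated division:
75 = 2·37 + 1
37 = 37·1 + 0
The gcd is 1. Working backward:
1 = 75 − 2·37
Hence 37⁻¹ ≡ -2 ≡ 73 (mod 75).

73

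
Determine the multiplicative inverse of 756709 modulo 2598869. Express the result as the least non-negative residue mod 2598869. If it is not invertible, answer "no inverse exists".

98795

gcd(2598869, 756709) by repeated division:
2598869 = 3·756709 + 328742
756709 = 2·328742 + 99225
328742 = 3·99225 + 31067
99225 = 3·31067 + 6024
31067 = 5·6024 + 947
6024 = 6·947 + 342
947 = 2·342 + 263
342 = 1·263 + 79
263 = 3·79 + 26
79 = 3·26 + 1
26 = 26·1 + 0
Since gcd(756709, 2598869) = 1, back-substitute to write 1 as a combination:
1 = 79 − 3·26
1 = −3·263 + 10·79
1 = 10·342 − 13·263
1 = −13·947 + 36·342
1 = 36·6024 − 229·947
1 = −229·31067 + 1181·6024
1 = 1181·99225 − 3772·31067
1 = −3772·328742 + 12497·99225
1 = 12497·756709 − 28766·328742
1 = −28766·2598869 + 98795·756709
So 756709·98795 ≡ 1 (mod 2598869).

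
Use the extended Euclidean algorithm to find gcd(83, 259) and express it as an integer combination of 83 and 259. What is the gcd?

Euclidean algorithm:
259 = 3·83 + 10
83 = 8·10 + 3
10 = 3·3 + 1
3 = 3·1 + 0
gcd(83, 259) = 1.
Back-substituting:
1 = 10 − 3·3
1 = −3·83 + 25·10
1 = 25·259 − 78·83
So 1 = (25)·259 + (-78)·83.

1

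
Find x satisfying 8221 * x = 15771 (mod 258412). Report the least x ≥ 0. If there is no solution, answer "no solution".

First find gcd(8221, 258412):
258412 = 31×8221 + 3561
8221 = 2×3561 + 1099
3561 = 3×1099 + 264
1099 = 4×264 + 43
264 = 6×43 + 6
43 = 7×6 + 1
6 = 6×1 + 0
gcd = 1, so a unique solution mod 258412 exists.
Back-substitute for the Bézout coefficients:
1 = 43 − 7·6
1 = −7·264 + 43·43
1 = 43·1099 − 179·264
1 = −179·3561 + 580·1099
1 = 580·8221 − 1339·3561
1 = −1339·258412 + 42089·8221
So 8221·(42089) ≡ 1 (mod 258412), giving 8221⁻¹ ≡ 42089.
x ≡ 8221⁻¹·15771 ≡ 42089·15771 ≡ 183603 (mod 258412).

183603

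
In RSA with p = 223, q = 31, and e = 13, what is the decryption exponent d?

φ(n) = (p−1)(q−1) = 222·30 = 6660.
Need d with 13·d ≡ 1 (mod 6660). Apply the extended Euclidean algorithm:
6660 = 512*13 + 4
13 = 3*4 + 1
4 = 4*1 + 0
Back-substitute:
1 = 13 − 3·4
1 = −3·6660 + 1537·13
So 13·1537 ≡ 1 (mod 6660), hence d = 1537.

1537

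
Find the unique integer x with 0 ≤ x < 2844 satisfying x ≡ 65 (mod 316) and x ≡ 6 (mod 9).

Write x = 65 + 316·k. Then 316·k ≡ 6 − 65 ≡ 4 (mod 9).
Need 316⁻¹ mod 9. Extended Euclid on (9, 1):
9 = 9×1 + 0
316⁻¹ ≡ 1 (mod 9), so k ≡ 1·4 ≡ 4 (mod 9).
x = 65 + 316·4 = 1329.

1329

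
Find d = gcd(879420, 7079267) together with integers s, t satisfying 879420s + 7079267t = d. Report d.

1

Repeated division:
7079267 = 8·879420 + 43907
879420 = 20·43907 + 1280
43907 = 34·1280 + 387
1280 = 3·387 + 119
387 = 3·119 + 30
119 = 3·30 + 29
30 = 1·29 + 1
29 = 29·1 + 0
gcd(879420, 7079267) = 1.
Express as a combination:
1 = 30 − 29
1 = −119 + 4·30
1 = 4·387 − 13·119
1 = −13·1280 + 43·387
1 = 43·43907 − 1475·1280
1 = −1475·879420 + 29543·43907
1 = 29543·7079267 − 237819·879420
So 1 = (29543)·7079267 + (-237819)·879420.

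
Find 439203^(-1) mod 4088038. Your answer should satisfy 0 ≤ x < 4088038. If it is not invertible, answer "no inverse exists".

Extended Euclidean algorithm:
4088038 = 9*439203 + 135211
439203 = 3*135211 + 33570
135211 = 4*33570 + 931
33570 = 36*931 + 54
931 = 17*54 + 13
54 = 4*13 + 2
13 = 6*2 + 1
2 = 2*1 + 0
gcd = 1, so the inverse exists. Back-substitute:
1 = 13 − 6·2
1 = −6·54 + 25·13
1 = 25·931 − 431·54
1 = −431·33570 + 15541·931
1 = 15541·135211 − 62595·33570
1 = −62595·439203 + 203326·135211
1 = 203326·4088038 − 1892529·439203
Thus 439203·(-1892529) ≡ 1 (mod 4088038); reducing, -1892529 mod 4088038 = 2195509.

2195509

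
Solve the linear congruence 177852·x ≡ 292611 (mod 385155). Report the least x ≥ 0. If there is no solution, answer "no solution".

First find gcd(177852, 385155):
385155 = 2×177852 + 29451
177852 = 6×29451 + 1146
29451 = 25×1146 + 801
1146 = 1×801 + 345
801 = 2×345 + 111
345 = 3×111 + 12
111 = 9×12 + 3
12 = 4×3 + 0
gcd = 3 and 3 | 292611, so solutions exist. Divide through by 3: 59284x ≡ 97537 (mod 128385).
Now find 59284⁻¹ mod 128385:
128385 = 2·59284 + 9817
59284 = 6·9817 + 382
9817 = 25·382 + 267
382 = 1·267 + 115
267 = 2·115 + 37
115 = 3·37 + 4
37 = 9·4 + 1
4 = 4·1 + 0
Back-substitute:
1 = 37 − 9·4
1 = −9·115 + 28·37
1 = 28·267 − 65·115
1 = −65·382 + 93·267
1 = 93·9817 − 2390·382
1 = −2390·59284 + 14433·9817
1 = 14433·128385 − 31256·59284
So 59284·(-31256) ≡ 1 (mod 128385), i.e. 59284⁻¹ ≡ 97129.
Then x ≡ 97129·97537 ≡ 13738 (mod 128385); the smallest non-negative solution is x = 13738.

13738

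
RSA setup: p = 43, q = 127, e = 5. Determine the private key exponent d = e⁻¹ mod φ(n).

φ(n) = (p−1)(q−1) = 42·126 = 5292.
Need d with 5·d ≡ 1 (mod 5292). Apply the extended Euclidean algorithm:
5292 = 1058·5 + 2
5 = 2·2 + 1
2 = 2·1 + 0
Back-substitute:
1 = 5 − 2·2
1 = −2·5292 + 2117·5
So 5·2117 ≡ 1 (mod 5292), hence d = 2117.

2117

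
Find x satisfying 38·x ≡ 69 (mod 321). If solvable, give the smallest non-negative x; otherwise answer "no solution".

213

First find gcd(38, 321):
321 = 8×38 + 17
38 = 2×17 + 4
17 = 4×4 + 1
4 = 4×1 + 0
gcd = 1, so a unique solution mod 321 exists.
Back-substitute for the Bézout coefficients:
1 = 17 − 4·4
1 = −4·38 + 9·17
1 = 9·321 − 76·38
So 38·(-76) ≡ 1 (mod 321), giving 38⁻¹ ≡ 245.
x ≡ 38⁻¹·69 ≡ 245·69 ≡ 213 (mod 321).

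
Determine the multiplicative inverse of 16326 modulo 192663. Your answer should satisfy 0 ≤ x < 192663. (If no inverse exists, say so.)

Compute gcd(16326, 192663):
192663 = 11×16326 + 13077
16326 = 1×13077 + 3249
13077 = 4×3249 + 81
3249 = 40×81 + 9
81 = 9×9 + 0
gcd(16326, 192663) = 9 ≠ 1, so 16326 has no multiplicative inverse modulo 192663.

no inverse exists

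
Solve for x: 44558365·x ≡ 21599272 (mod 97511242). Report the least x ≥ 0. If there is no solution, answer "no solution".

64199042

First find gcd(44558365, 97511242):
97511242 = 2×44558365 + 8394512
44558365 = 5×8394512 + 2585805
8394512 = 3×2585805 + 637097
2585805 = 4×637097 + 37417
637097 = 17×37417 + 1008
37417 = 37×1008 + 121
1008 = 8×121 + 40
121 = 3×40 + 1
40 = 40×1 + 0
gcd = 1, so a unique solution mod 97511242 exists.
Back-substitute for the Bézout coefficients:
1 = 121 − 3·40
1 = −3·1008 + 25·121
1 = 25·37417 − 928·1008
1 = −928·637097 + 15801·37417
1 = 15801·2585805 − 64132·637097
1 = −64132·8394512 + 208197·2585805
1 = 208197·44558365 − 1105117·8394512
1 = −1105117·97511242 + 2418431·44558365
So 44558365·(2418431) ≡ 1 (mod 97511242), giving 44558365⁻¹ ≡ 2418431.
x ≡ 44558365⁻¹·21599272 ≡ 2418431·21599272 ≡ 64199042 (mod 97511242).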